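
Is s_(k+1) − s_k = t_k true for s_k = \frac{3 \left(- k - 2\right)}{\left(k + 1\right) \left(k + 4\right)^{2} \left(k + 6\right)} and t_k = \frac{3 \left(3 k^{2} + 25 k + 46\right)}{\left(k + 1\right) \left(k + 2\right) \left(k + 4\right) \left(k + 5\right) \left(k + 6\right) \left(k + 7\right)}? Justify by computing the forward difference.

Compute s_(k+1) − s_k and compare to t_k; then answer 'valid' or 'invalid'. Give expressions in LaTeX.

s_(k+1) = 3*(-k - 3)/((k + 2)*(k + 5)**2*(k + 7))
s_(k+1) − s_k = 3*(-(k + 1)*(k + 3)*(k + 4)**2*(k + 6) + (k + 2)**2*(k + 5)**2*(k + 7))/((k + 1)*(k + 2)*(k + 4)**2*(k + 5)**2*(k + 6)*(k + 7))
(s_(k+1) − s_k) − t_k = 6*(-4*k**3 - 51*k**2 - 205*k - 254)/(k**8 + 34*k**7 + 492*k**6 + 3942*k**5 + 19023*k**4 + 56184*k**3 + 98084*k**2 + 91040*k + 33600)

Invalid: residual \frac{6 \left(- 4 k^{3} - 51 k^{2} - 205 k - 254\right)}{k^{8} + 34 k^{7} + 492 k^{6} + 3942 k^{5} + 19023 k^{4} + 56184 k^{3} + 98084 k^{2} + 91040 k + 33600} ≠ 0.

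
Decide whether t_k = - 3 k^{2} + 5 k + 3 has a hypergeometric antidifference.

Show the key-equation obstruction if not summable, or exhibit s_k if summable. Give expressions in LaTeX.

Yes. s_k = k^{2} \left(4 - k\right).

Compute t_(k+1)/t_k: get (3*k**2 + k - 5)/(3*k**2 - 5*k - 3).
A = 1, B = 1, C = k**2 - 5*k/3 - 1.
Key eq: (1)·f(k+1) = (1)·f(k) + (k**2 - 5*k/3 - 1).
Degrees (0,0,2) ⇒ d ≤ 3.
Coefficient equations give f(k) = k**2*(k - 4)/3.
R(k) = B(k−1)·f(k)/C(k) = k**2*(k - 4)/(3*k**2 - 5*k - 3); s_k = R·t_k = k**2*(4 - k).
s_(k+1) − s_k = -3*k**2 + 5*k + 3 = t_k.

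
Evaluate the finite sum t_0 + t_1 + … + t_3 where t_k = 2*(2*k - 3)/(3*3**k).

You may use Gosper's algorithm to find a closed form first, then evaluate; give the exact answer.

Σ = -56/27

r(k) = (2*k - 1)/(3*(2*k - 3)) after simplifying.
Gosper form: A/B · C(k+1)/C(k) with A=1/3, B=1, C=k - 3/2.
f must satisfy (1/3)·f(k+1) − (1)·f(k) = k - 3/2.
deg f ≤ 1 (via 0,0,1).
Coefficient equations give f(k) = -3*(k - 1)/2.
Get s_k = R·t_k = 2*(1 - k)/3**k with R(k) = B(k−1)f(k)/C(k) = -3*(k - 1)/(2*k - 3).
Δs = 2*(2*k - 3)/(3*3**k), as required.
Σ_(k=0)^(3) t_k = s_(4) − s_(0) = -2/27 − (2) = -56/27.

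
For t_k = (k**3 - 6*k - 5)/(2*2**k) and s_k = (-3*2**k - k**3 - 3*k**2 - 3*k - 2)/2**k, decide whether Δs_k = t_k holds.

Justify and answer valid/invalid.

s_(k+1) = (-6*2**k - k**3 - 6*k**2 - 12*k - 9)/(2*2**k)
s_(k+1) − s_k = (k**3 - 6*k - 5)/(2*2**k)
(s_(k+1) − s_k) − t_k = 0

Valid — Δs_k = t_k.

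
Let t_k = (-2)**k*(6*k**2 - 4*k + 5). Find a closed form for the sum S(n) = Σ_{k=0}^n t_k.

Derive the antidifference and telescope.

S(n) = -(-2)**(n + 1) + (-2)**(n + 2)*n**2 + 3

t_(k+1)/t_k = 2*(4*k - 6*(k + 1)**2 - 1)/(6*k**2 - 4*k + 5).
Factor: A=-2; B=1; C=k**2 - 2*k/3 + 5/6.
Solve (-2)·f(k+1) − (1)·f(k) = k**2 - 2*k/3 + 5/6.
From deg A=0, deg B=0, deg C=2: d=2.
A polynomial solution: f(k) = -(2*k**2 - 4*k + 3)/6.
Certificate R = B(k−1)f/C = -(2*k**2 - 4*k + 3)/(6*k**2 - 4*k + 5) gives s_k = (-2)**k*(-2*k**2 + 4*k - 3).
s_(k+1) − s_k = (-2)**k*(6*k**2 - 4*k + 5) = t_k.
Σ_(k=0)^n t_k = s_(n+1) − s_(0) = (2*(-2)**n*(2*n**2 + 1)) − (-3), i.e. -(-2)**(n + 1) + (-2)**(n + 2)*n**2 + 3.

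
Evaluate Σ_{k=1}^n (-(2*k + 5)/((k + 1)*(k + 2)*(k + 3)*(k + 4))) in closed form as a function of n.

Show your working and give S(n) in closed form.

Ratio r(k) = (k + 1)*(2*k + 7)/((k + 5)*(2*k + 5)).
Gosper form: A/B · C(k+1)/C(k) with A=k + 1, B=k + 5, C=k + 5/2.
f must satisfy (k + 1)·f(k+1) − (k + 4)·f(k) = k + 5/2.
d = 3 from the (1,1,1) case.
Match coefficients ⇒ f(k) = k*(k + 2)*(k + 4)/6.
So s_k = (B(k−1)f/C)·t_k = (k*(k + 2)*(k + 4)**2/(3*(2*k + 5)))·t_k = k*(-k - 4)/(3*(k**2 + 4*k + 3)).
Verify: (-2*k - 5)/(k**4 + 10*k**3 + 35*k**2 + 50*k + 24) matches t_k.
Telescope: S(n) = s_(n+1) − s_(1) = (-n**2 - 6*n - 5)/(3*(n**2 + 6*n + 8)) − (-5/24) = n*(-n - 6)/(8*(n**2 + 6*n + 8)).

S(n) = n*(-n - 6)/(8*(n**2 + 6*n + 8))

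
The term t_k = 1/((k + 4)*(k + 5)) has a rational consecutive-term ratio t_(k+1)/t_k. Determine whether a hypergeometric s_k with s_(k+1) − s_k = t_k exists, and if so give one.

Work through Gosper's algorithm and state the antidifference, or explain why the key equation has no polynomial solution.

t_(k+1)/t_k = (k + 4)/(k + 6).
Gosper form: A/B · C(k+1)/C(k) with A=k + 4, B=k + 6, C=1.
Key eq: (k + 4)·f(k+1) = (k + 5)·f(k) + (1).
deg f ≤ 1 (via 1,1,0).
A polynomial solution: f(k) = k/4.
R(k) = B(k−1)·f(k)/C(k) = k*(k + 5)/4; s_k = R·t_k = k/(4*(k + 4)).
s_(k+1) − s_k = 1/(k**2 + 9*k + 20) = t_k.

s_k = k/(4*(k + 4))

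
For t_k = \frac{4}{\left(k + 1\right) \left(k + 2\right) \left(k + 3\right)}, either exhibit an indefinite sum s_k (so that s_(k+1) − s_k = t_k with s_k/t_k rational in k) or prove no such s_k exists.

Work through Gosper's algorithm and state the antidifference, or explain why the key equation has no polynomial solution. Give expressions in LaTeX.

The ratio is (k + 1)/(k + 4).
So A=k + 1 and B=k + 4, with C=1.
f must satisfy (k + 1)·f(k+1) − (k + 3)·f(k) = 1.
Bound: deg f ≤ 2.
Coefficient equations give f(k) = k*(k + 3)/4.
Certificate R = B(k−1)f/C = k*(k + 3)**2/4 gives s_k = k*(k + 3)/((k + 1)*(k + 2)).
Verify: 4/(k**3 + 6*k**2 + 11*k + 6) matches t_k.

s_k = \frac{k \left(k + 3\right)}{\left(k + 1\right) \left(k + 2\right)}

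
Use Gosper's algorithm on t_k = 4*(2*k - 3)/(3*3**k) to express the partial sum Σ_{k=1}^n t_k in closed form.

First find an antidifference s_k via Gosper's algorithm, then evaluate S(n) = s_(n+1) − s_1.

S(n) = -4*3**(-n - 1)*n

The ratio is (2*k - 1)/(3*(2*k - 3)).
Factor: A=1/3; B=1; C=k - 3/2.
Solve (1/3)·f(k+1) − (1)·f(k) = k - 3/2.
Degrees (0,0,1) ⇒ d ≤ 1.
Match coefficients ⇒ f(k) = -3*(k - 1)/2.
Get s_k = R·t_k = 4*(1 - k)/3**k with R(k) = B(k−1)f(k)/C(k) = -3*(k - 1)/(2*k - 3).
Check: Δs_k = 4*(2*k - 3)/(3*3**k). ✓
Telescope: S(n) = s_(n+1) − s_(1) = -4*3**(-n - 1)*n − (0) = -4*3**(-n - 1)*n.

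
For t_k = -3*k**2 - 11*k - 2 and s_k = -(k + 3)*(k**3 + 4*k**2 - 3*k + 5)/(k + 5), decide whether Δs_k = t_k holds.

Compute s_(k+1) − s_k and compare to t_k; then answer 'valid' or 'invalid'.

s_(k+1) = (-k**4 - 11*k**3 - 36*k**2 - 39*k - 28)/(k + 6)
s_(k+1) − s_k = (-3*k**4 - 40*k**3 - 169*k**2 - 232*k - 50)/(k**2 + 11*k + 30)
(s_(k+1) − s_k) − t_k = 2*(2*k**3 + 22*k**2 + 60*k + 5)/(k**2 + 11*k + 30)

Invalid: residual 2*(2*k**3 + 22*k**2 + 60*k + 5)/(k**2 + 11*k + 30) ≠ 0.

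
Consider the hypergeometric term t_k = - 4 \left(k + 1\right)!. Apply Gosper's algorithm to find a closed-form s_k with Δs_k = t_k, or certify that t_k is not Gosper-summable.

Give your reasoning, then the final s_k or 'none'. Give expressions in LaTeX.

no hypergeometric antidifference exists

r(k) = k + 2 after simplifying.
Factor: A=k + 2; B=1; C=1.
f must satisfy (k + 2)·f(k+1) − (1)·f(k) = 1.
Degrees (1,0,0) ⇒ d ≤ -1.
Negative degree bound (-1): no f exists, t_k not Gosper-summable.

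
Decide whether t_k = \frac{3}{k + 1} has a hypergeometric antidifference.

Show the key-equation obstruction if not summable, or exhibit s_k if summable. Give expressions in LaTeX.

Step 1: r(k) = (k + 1)/(k + 2).
Normal form (A,B,C) = (k + 1, k + 2, 1).
Solve (k + 1)·f(k+1) − (k + 1)·f(k) = 1.
deg f ≤ 0 (via 1,1,0).
Write f(k) = c0. Then LHS − RHS = -1, requiring -1 = 0: contradictory. No certificate.

No. Not Gosper-summable.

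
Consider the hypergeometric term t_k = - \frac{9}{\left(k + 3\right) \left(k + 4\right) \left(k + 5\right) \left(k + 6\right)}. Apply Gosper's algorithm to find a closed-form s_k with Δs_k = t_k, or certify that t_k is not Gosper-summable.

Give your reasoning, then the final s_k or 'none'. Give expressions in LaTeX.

s_k = \frac{k \left(- k^{2} - 12 k - 47\right)}{20 \left(k + 3\right) \left(k + 4\right) \left(k + 5\right)}

Compute t_(k+1)/t_k: get (k + 3)/(k + 7).
A = k + 3, B = k + 7, C = 1.
Need (k + 3)·f(k+1) − (k + 6)·f(k) = 1.
Bound: deg f ≤ 3.
Solving with deg f ≤ 3: f(k) = k*(k**2 + 12*k + 47)/180.
Then R = B(k−1)f/C = k*(k + 6)*(k**2 + 12*k + 47)/180, so s_k = R(k)·t_k = k*(-k**2 - 12*k - 47)/(20*(k + 3)*(k + 4)*(k + 5)).
Verify: -9/(k**4 + 18*k**3 + 119*k**2 + 342*k + 360) matches t_k.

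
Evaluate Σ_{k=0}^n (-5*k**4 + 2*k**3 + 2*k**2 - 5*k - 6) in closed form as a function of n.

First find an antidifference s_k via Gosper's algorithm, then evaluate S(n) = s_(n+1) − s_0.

S(n) = -n**5 - 2*n**4 - n**2 - 8*n - 6

Compute t_(k+1)/t_k: get (5*k**4 + 18*k**3 + 22*k**2 + 15*k + 12)/(5*k**4 - 2*k**3 - 2*k**2 + 5*k + 6).
A = 1, B = 1, C = k**4 - 2*k**3/5 - 2*k**2/5 + k + 6/5.
Need (1)·f(k+1) − (1)·f(k) = k**4 - 2*k**3/5 - 2*k**2/5 + k + 6/5.
Degrees (0,0,4) ⇒ d ≤ 5.
Coefficient equations give f(k) = k*(k**4 - 3*k**3 + 2*k**2 + 3*k + 3)/5.
So s_k = (B(k−1)f/C)·t_k = (k*(k**4 - 3*k**3 + 2*k**2 + 3*k + 3)/(5*k**4 - 2*k**3 - 2*k**2 + 5*k + 6))·t_k = k*(-k**4 + 3*k**3 - 2*k**2 - 3*k - 3).
Verify: -5*k**4 + 2*k**3 + 2*k**2 - 5*k - 6 matches t_k.
Σ_(k=0)^n t_k = s_(n+1) − s_(0) = (-n**5 - 2*n**4 - n**2 - 8*n - 6) − (0), i.e. -n**5 - 2*n**4 - n**2 - 8*n - 6.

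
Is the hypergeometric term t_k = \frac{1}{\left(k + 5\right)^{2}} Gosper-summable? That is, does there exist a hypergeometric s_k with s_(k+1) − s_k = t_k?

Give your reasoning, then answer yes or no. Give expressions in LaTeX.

Ratio r(k) = (k + 5)**2/(k + 6)**2.
Take A(k)=k**2 + 10*k + 25, B(k)=k**2 + 12*k + 36, C(k)=1.
Key eq: (k**2 + 10*k + 25)·f(k+1) = (k**2 + 10*k + 25)·f(k) + (1).
deg f ≤ 0 (via 2,2,0).
Generic f = c0 gives residual -1; -1 = 0 cannot hold, so t_k is not Gosper-summable.

No — the linear system for f has no solution.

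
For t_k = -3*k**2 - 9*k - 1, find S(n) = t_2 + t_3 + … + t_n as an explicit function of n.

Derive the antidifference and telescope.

S(n) = -n**3 - 6*n**2 - 6*n + 13

Step 1: r(k) = (3*k**2 + 15*k + 13)/(3*k**2 + 9*k + 1).
A = 1, B = 1, C = k**2 + 3*k + 1/3.
f must satisfy (1)·f(k+1) − (1)·f(k) = k**2 + 3*k + 1/3.
From deg A=0, deg B=0, deg C=2: d=3.
A polynomial solution: f(k) = k*(k**2 + 3*k - 3)/3.
So s_k = (B(k−1)f/C)·t_k = (k*(k**2 + 3*k - 3)/(3*k**2 + 9*k + 1))·t_k = k*(-k**2 - 3*k + 3).
s_(k+1) − s_k = -3*k**2 - 9*k - 1 = t_k.
Telescope: S(n) = s_(n+1) − s_(2) = -n**3 - 6*n**2 - 6*n - 1 − (-14) = -n**3 - 6*n**2 - 6*n + 13.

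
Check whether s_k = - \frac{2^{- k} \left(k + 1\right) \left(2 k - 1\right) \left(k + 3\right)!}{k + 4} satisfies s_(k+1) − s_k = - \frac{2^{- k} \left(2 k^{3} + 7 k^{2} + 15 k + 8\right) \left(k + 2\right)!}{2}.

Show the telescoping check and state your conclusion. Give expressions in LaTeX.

s_(k+1) = -(k + 2)*(2*k + 1)*factorial(k + 4)/(2*2**k*(k + 5))
s_(k+1) − s_k = -(2*k**4 + 17*k**3 + 52*k**2 + 88*k + 42)*factorial(k + 3)/(2*2**k*(k + 4)*(k + 5))
(s_(k+1) − s_k) − t_k = (2*k**4 + 15*k**3 + 39*k**2 + 66*k + 34)*factorial(k + 2)/(2*2**k*(k + 4)*(k + 5))

Invalid: residual \frac{2^{- k} \left(2 k^{4} + 15 k^{3} + 39 k^{2} + 66 k + 34\right) \left(k + 2\right)!}{2 \left(k + 4\right) \left(k + 5\right)} ≠ 0.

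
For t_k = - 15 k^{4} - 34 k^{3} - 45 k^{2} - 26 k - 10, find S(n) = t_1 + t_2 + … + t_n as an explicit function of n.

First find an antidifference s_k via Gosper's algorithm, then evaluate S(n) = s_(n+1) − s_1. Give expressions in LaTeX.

S(n) = n \left(- 3 n^{4} - 16 n^{3} - 37 n^{2} - 44 n - 30\right)

Ratio r(k) = (15*k**4 + 94*k**3 + 237*k**2 + 278*k + 130)/(15*k**4 + 34*k**3 + 45*k**2 + 26*k + 10).
Take A(k)=1, B(k)=1, C(k)=k**4 + 34*k**3/15 + 3*k**2 + 26*k/15 + 2/3.
Set up (1)·f(k+1) − (1)·f(k) − (k**4 + 34*k**3/15 + 3*k**2 + 26*k/15 + 2/3) = 0.
deg f ≤ 5 (via 0,0,4).
Match coefficients ⇒ f(k) = k*(3*k**4 + k**3 + 3*k**2 - k + 4)/15.
R(k) = B(k−1)·f(k)/C(k) = k*(3*k**4 + k**3 + 3*k**2 - k + 4)/(15*k**4 + 34*k**3 + 45*k**2 + 26*k + 10); s_k = R·t_k = k*(-3*k**4 - k**3 - 3*k**2 + k - 4).
s_(k+1) − s_k = -15*k**4 - 34*k**3 - 45*k**2 - 26*k - 10 = t_k.
Telescope: S(n) = s_(n+1) − s_(1) = -3*n**5 - 16*n**4 - 37*n**3 - 44*n**2 - 30*n - 10 − (-10) = n*(-3*n**4 - 16*n**3 - 37*n**2 - 44*n - 30).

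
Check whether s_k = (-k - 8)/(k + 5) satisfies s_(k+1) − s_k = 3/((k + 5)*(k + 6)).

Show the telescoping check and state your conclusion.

Valid — Δs_k = t_k.

s_(k+1) = (-k - 9)/(k + 6)
s_(k+1) − s_k = 3/(k**2 + 11*k + 30)
(s_(k+1) − s_k) − t_k = 0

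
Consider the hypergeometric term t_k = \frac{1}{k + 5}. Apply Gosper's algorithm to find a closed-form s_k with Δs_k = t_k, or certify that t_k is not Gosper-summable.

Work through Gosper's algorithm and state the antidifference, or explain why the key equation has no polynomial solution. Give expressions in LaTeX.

Compute t_(k+1)/t_k: get (k + 5)/(k + 6).
Gosper form: A/B · C(k+1)/C(k) with A=k + 5, B=k + 6, C=1.
Key eq: (k + 5)·f(k+1) = (k + 5)·f(k) + (1).
deg f ≤ 0 (via 1,1,0).
f = c0 ⇒ A·f(k+1) − B(k−1)·f(k) − C = -1. The system {-1 = 0} is inconsistent; no antidifference.

not Gosper-summable; s_k does not exist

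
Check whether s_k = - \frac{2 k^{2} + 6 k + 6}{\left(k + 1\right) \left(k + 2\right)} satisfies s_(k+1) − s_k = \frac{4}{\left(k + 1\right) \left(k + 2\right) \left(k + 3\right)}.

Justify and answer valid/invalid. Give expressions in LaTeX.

s_(k+1) = 2*(-3*k - (k + 1)**2 - 6)/((k + 2)*(k + 3))
s_(k+1) − s_k = 4/(k**3 + 6*k**2 + 11*k + 6)
(s_(k+1) − s_k) − t_k = 0

valid; difference matches t_k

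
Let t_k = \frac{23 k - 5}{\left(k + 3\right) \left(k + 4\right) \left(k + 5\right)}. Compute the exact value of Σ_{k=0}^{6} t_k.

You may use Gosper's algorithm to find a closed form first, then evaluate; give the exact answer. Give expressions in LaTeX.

Σ = 301/330

t_(k+1)/t_k = (k + 3)*(23*k + 18)/((k + 6)*(23*k - 5)).
So A=k + 3 and B=k + 6, with C=k - 5/23.
Solve (k + 3)·f(k+1) − (k + 5)·f(k) = k - 5/23.
Bound: deg f ≤ 2.
Match coefficients ⇒ f(k) = k*(8*k - 13)/69.
Then R = B(k−1)f/C = k*(k + 5)*(8*k - 13)/(3*(23*k - 5)), so s_k = R(k)·t_k = k*(8*k - 13)/(3*(k + 3)*(k + 4)).
Δs = (23*k - 5)/(k**3 + 12*k**2 + 47*k + 60), as required.
Evaluate s at k=7 and k=0: 301/330 and 0; difference 301/330.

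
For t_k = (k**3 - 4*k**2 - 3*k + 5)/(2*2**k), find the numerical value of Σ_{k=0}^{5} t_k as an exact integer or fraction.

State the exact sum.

t_(k+1)/t_k = (k**3 - k**2 - 8*k - 1)/(2*(k**3 - 4*k**2 - 3*k + 5)).
A = 1/2, B = 1, C = k**3 - 4*k**2 - 3*k + 5.
Key eq: (1/2)·f(k+1) = (1)·f(k) + (k**3 - 4*k**2 - 3*k + 5).
d = 3 from the (0,0,3) case.
A polynomial solution: f(k) = -2*(k**3 - k**2 - 2*k + 3).
So s_k = (B(k−1)f/C)·t_k = (-2*(k**3 - k**2 - 2*k + 3)/(k**3 - 4*k**2 - 3*k + 5))·t_k = (-k**3 + k**2 + 2*k - 3)/2**k.
Δs = (k**3 - 4*k**2 - 3*k + 5)/(2*2**k), as required.
Evaluate s at k=6 and k=0: -171/64 and -3; difference 21/64.

Σ = 21/64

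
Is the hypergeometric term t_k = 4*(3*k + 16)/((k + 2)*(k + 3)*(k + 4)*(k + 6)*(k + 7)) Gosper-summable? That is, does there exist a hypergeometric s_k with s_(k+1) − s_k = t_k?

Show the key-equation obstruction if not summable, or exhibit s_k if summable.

Compute t_(k+1)/t_k: get (k + 2)*(k + 6)*(3*k + 19)/((k + 5)*(k + 8)*(3*k + 16)).
A = k + 2, B = k + 8, C = k**2 + 31*k/3 + 80/3.
Solve (k + 2)·f(k+1) − (k + 7)·f(k) = k**2 + 31*k/3 + 80/3.
Bound: deg f ≤ 5.
Coefficient equations give f(k) = k*(k + 4)*(k + 5)*(k**2 + 11*k + 36)/108.
Then R = B(k−1)f/C = k*(k + 4)*(k + 7)*(k**2 + 11*k + 36)/(36*(3*k + 16)), so s_k = R(k)·t_k = k*(k**2 + 11*k + 36)/(9*(k**3 + 11*k**2 + 36*k + 36)).
Check: Δs_k = 4*(3*k + 16)/(k**5 + 22*k**4 + 185*k**3 + 740*k**2 + 1404*k + 1008). ✓

Yes. s_k = k*(k**2 + 11*k + 36)/(9*(k**3 + 11*k**2 + 36*k + 36)).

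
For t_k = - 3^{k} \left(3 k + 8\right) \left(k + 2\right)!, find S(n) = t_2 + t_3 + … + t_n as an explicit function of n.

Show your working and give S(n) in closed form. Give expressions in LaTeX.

Step 1: r(k) = 3*(k + 3)*(3*k + 11)/(3*k + 8).
A = 3*k + 9, B = 1, C = k + 8/3.
Set up (3*k + 9)·f(k+1) − (1)·f(k) − (k + 8/3) = 0.
Bound: deg f ≤ 0.
Coefficient equations give f(k) = 1/3.
Get s_k = R·t_k = -3**k*factorial(k + 2) with R(k) = B(k−1)f(k)/C(k) = 1/(3*k + 8).
s_(k+1) − s_k = -3**k*(3*k + 8)*factorial(k + 2) = t_k.
s_(n+1) = -3**(n + 1)*factorial(n + 3) and s_(2) = -216, so S(n) = -3*3**n*factorial(n + 3) + 216.

S(n) = - 3 \cdot 3^{n} \left(n + 3\right)! + 216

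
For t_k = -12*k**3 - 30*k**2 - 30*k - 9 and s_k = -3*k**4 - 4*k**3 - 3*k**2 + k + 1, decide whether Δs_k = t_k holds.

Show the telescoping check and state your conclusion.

Valid: the claim telescopes to t_k.

s_(k+1) = -3*k**4 - 16*k**3 - 33*k**2 - 29*k - 8
s_(k+1) − s_k = -12*k**3 - 30*k**2 - 30*k - 9
(s_(k+1) − s_k) − t_k = 0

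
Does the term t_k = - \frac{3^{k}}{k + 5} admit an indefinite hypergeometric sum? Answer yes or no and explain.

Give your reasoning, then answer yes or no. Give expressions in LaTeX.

t_(k+1)/t_k = 3*(k + 5)/(k + 6).
Factor: A=3*k + 15; B=k + 6; C=1.
Solve (3*k + 15)·f(k+1) − (k + 5)·f(k) = 1.
deg f ≤ -1 (via 1,1,0).
Bound -1 < 0, so the key equation has no polynomial solution.

No — negative degree bound, so no certificate f.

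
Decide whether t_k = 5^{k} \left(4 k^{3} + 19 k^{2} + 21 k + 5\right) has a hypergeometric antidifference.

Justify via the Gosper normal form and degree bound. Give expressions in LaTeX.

Yes. s_k = 5^{k} k \left(k^{2} + k - 1\right).

Ratio r(k) = 5*(4*k**3 + 31*k**2 + 71*k + 49)/(4*k**3 + 19*k**2 + 21*k + 5).
A = 5, B = 1, C = k**3 + 19*k**2/4 + 21*k/4 + 5/4.
Need (5)·f(k+1) − (1)·f(k) = k**3 + 19*k**2/4 + 21*k/4 + 5/4.
From deg A=0, deg B=0, deg C=3: d=3.
Solving with deg f ≤ 3: f(k) = k*(k**2 + k - 1)/4.
Get s_k = R·t_k = 5**k*k*(k**2 + k - 1) with R(k) = B(k−1)f(k)/C(k) = k*(k**2 + k - 1)/(4*k**3 + 19*k**2 + 21*k + 5).
Verify: 5**k*(4*k**3 + 19*k**2 + 21*k + 5) matches t_k.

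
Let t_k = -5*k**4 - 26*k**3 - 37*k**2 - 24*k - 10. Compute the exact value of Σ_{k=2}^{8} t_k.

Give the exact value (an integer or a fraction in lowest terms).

Σ = -85946

t_(k+1)/t_k = (5*k**4 + 46*k**3 + 145*k**2 + 196*k + 102)/(5*k**4 + 26*k**3 + 37*k**2 + 24*k + 10).
A = 1, B = 1, C = k**4 + 26*k**3/5 + 37*k**2/5 + 24*k/5 + 2.
Key eq: (1)·f(k+1) = (1)·f(k) + (k**4 + 26*k**3/5 + 37*k**2/5 + 24*k/5 + 2).
d = 5 from the (0,0,4) case.
Match coefficients ⇒ f(k) = k*(k**4 + 4*k**3 + k**2 + 4)/5.
So s_k = (B(k−1)f/C)·t_k = (k*(k**4 + 4*k**3 + k**2 + 4)/(5*k**4 + 26*k**3 + 37*k**2 + 24*k + 10))·t_k = k*(-k**4 - 4*k**3 - k**2 - 4).
Δs = -5*k**4 - 26*k**3 - 37*k**2 - 24*k - 10, as required.
Evaluate s at k=9 and k=2: -86058 and -112; difference -85946.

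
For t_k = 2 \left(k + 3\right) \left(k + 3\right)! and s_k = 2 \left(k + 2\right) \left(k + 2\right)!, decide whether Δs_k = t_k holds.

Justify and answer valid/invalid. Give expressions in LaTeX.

s_(k+1) = 2*(k + 3)*factorial(k + 3)
s_(k+1) − s_k = 2*(k**2 + 5*k + 7)*factorial(k + 2)
(s_(k+1) − s_k) − t_k = -2*(k + 2)*factorial(k + 2)

Invalid: residual - 2 \left(k + 2\right) \left(k + 2\right)! ≠ 0.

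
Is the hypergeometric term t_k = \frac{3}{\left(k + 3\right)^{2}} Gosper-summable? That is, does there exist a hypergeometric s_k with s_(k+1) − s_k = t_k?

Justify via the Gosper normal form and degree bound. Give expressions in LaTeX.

Compute t_(k+1)/t_k: get (k + 3)**2/(k + 4)**2.
So A=k**2 + 6*k + 9 and B=k**2 + 8*k + 16, with C=1.
Key eq: (k**2 + 6*k + 9)·f(k+1) = (k**2 + 6*k + 9)·f(k) + (1).
deg f ≤ 0 (via 2,2,0).
Generic f = c0 gives residual -1; -1 = 0 cannot hold, so t_k is not Gosper-summable.

No — key equation has no polynomial f.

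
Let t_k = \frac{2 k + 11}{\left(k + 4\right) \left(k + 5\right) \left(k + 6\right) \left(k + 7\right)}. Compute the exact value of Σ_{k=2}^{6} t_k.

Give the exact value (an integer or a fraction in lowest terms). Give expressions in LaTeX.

t_(k+1)/t_k = (k + 4)*(2*k + 13)/((k + 8)*(2*k + 11)).
A = k + 4, B = k + 8, C = k + 11/2.
Solve (k + 4)·f(k+1) − (k + 7)·f(k) = k + 11/2.
deg f ≤ 3 (via 1,1,1).
Match coefficients ⇒ f(k) = k*(k + 5)*(k + 10)/48.
So s_k = (B(k−1)f/C)·t_k = (k*(k + 5)*(k + 7)*(k + 10)/(24*(2*k + 11)))·t_k = k*(k + 10)/(24*(k**2 + 10*k + 24)).
Check: Δs_k = (2*k + 11)/(k**4 + 22*k**3 + 179*k**2 + 638*k + 840). ✓
Evaluate s at k=7 and k=2: 119/3432 and 1/48; difference 95/6864.

Σ = 95/6864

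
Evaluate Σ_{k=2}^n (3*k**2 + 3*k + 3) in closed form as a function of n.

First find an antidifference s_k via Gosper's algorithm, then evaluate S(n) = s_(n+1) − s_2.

S(n) = n**3 + 3*n**2 + 5*n - 9

Compute t_(k+1)/t_k: get (k + (k + 1)**2 + 2)/(k**2 + k + 1).
A = 1, B = 1, C = k**2 + k + 1.
Solve (1)·f(k+1) − (1)·f(k) = k**2 + k + 1.
From deg A=0, deg B=0, deg C=2: d=3.
A polynomial solution: f(k) = k*(k**2 + 2)/3.
So s_k = (B(k−1)f/C)·t_k = (k*(k**2 + 2)/(3*(k**2 + k + 1)))·t_k = k*(k**2 + 2).
Check: Δs_k = 3*k**2 + 3*k + 3. ✓
Σ_(k=2)^n t_k = s_(n+1) − s_(2) = (n**3 + 3*n**2 + 5*n + 3) − (12), i.e. n**3 + 3*n**2 + 5*n - 9.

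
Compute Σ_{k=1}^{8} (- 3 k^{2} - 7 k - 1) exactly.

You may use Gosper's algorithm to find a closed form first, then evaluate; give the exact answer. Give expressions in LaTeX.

Σ = -872

r(k) = (3*k**2 + 13*k + 11)/(3*k**2 + 7*k + 1) after simplifying.
Factor: A=1; B=1; C=k**2 + 7*k/3 + 1/3.
Need (1)·f(k+1) − (1)·f(k) = k**2 + 7*k/3 + 1/3.
deg f ≤ 3 (via 0,0,2).
Solving with deg f ≤ 3: f(k) = k*(k**2 + 2*k - 2)/3.
So s_k = (B(k−1)f/C)·t_k = (k*(k**2 + 2*k - 2)/(3*k**2 + 7*k + 1))·t_k = k*(-k**2 - 2*k + 2).
Δs = -3*k**2 - 7*k - 1, as required.
Σ_(k=1)^(8) t_k = s_(9) − s_(1) = -873 − (-1) = -872.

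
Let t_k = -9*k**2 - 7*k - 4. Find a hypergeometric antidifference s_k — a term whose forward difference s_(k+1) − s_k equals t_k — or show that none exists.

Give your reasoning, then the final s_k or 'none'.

r(k) = (9*k**2 + 25*k + 20)/(9*k**2 + 7*k + 4) after simplifying.
Normal form (A,B,C) = (1, 1, k**2 + 7*k/9 + 4/9).
Solve (1)·f(k+1) − (1)·f(k) = k**2 + 7*k/9 + 4/9.
From deg A=0, deg B=0, deg C=2: d=3.
A polynomial solution: f(k) = k*(3*k**2 - k + 2)/9.
Then R = B(k−1)f/C = k*(3*k**2 - k + 2)/(9*k**2 + 7*k + 4), so s_k = R(k)·t_k = k*(-3*k**2 + k - 2).
Δs = -9*k**2 - 7*k - 4, as required.

s_k = k*(-3*k**2 + k - 2)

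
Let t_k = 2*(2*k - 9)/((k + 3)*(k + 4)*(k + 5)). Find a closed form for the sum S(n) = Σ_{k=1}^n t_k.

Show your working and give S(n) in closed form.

Step 1: r(k) = (k + 3)*(2*k - 7)/((k + 6)*(2*k - 9)).
Take A(k)=k + 3, B(k)=k + 6, C(k)=k - 9/2.
f must satisfy (k + 3)·f(k+1) − (k + 5)·f(k) = k - 9/2.
d = 2 from the (1,1,1) case.
Match coefficients ⇒ f(k) = -k*(k + 23)/16.
So s_k = (B(k−1)f/C)·t_k = (-k*(k + 5)*(k + 23)/(8*(2*k - 9)))·t_k = k*(-k - 23)/(4*(k + 3)*(k + 4)).
Verify: 2*(2*k - 9)/(k**3 + 12*k**2 + 47*k + 60) matches t_k.
Telescope: S(n) = s_(n+1) − s_(1) = (-n**2 - 25*n - 24)/(4*(n**2 + 9*n + 20)) − (-3/10) = n*(n - 71)/(20*(n**2 + 9*n + 20)).

S(n) = n*(n - 71)/(20*(n**2 + 9*n + 20))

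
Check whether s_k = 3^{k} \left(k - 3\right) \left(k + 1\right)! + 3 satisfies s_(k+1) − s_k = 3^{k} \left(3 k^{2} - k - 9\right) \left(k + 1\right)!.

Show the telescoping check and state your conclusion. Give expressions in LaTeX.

s_(k+1) = 3**(k + 1)*(k - 2)*factorial(k + 2) + 3
s_(k+1) − s_k = 3**k*(3*k**2 - k - 9)*factorial(k + 1)
(s_(k+1) − s_k) − t_k = 0

Valid: the claim telescopes to t_k.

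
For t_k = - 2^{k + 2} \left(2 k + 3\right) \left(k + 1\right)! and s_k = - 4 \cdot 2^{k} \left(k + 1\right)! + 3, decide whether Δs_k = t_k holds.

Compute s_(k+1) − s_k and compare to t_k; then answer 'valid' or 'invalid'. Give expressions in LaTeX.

s_(k+1) = -4*2**(k + 1)*factorial(k + 2) + 3
s_(k+1) − s_k = -2**(k + 2)*(2*k + 3)*factorial(k + 1)
(s_(k+1) − s_k) − t_k = 0

Valid — Δs_k = t_k.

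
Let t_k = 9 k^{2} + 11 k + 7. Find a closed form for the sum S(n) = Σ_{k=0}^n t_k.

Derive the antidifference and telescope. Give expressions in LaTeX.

The ratio is (9*k**2 + 29*k + 27)/(9*k**2 + 11*k + 7).
Take A(k)=1, B(k)=1, C(k)=k**2 + 11*k/9 + 7/9.
Solve (1)·f(k+1) − (1)·f(k) = k**2 + 11*k/9 + 7/9.
d = 3 from the (0,0,2) case.
Solve for f: f(k) = k*(3*k**2 + k + 3)/9 (degree 3 ≤ 3).
So s_k = (B(k−1)f/C)·t_k = (k*(3*k**2 + k + 3)/(9*k**2 + 11*k + 7))·t_k = k*(3*k**2 + k + 3).
Check: Δs_k = 9*k**2 + 11*k + 7. ✓
s_(n+1) = 3*n**3 + 10*n**2 + 14*n + 7 and s_(0) = 0, so S(n) = 3*n**3 + 10*n**2 + 14*n + 7.

S(n) = 3 n^{3} + 10 n^{2} + 14 n + 7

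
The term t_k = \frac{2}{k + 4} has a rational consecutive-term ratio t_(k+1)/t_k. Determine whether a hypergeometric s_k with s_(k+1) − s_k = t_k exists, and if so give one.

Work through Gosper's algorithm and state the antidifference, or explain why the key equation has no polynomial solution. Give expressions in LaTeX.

Step 1: r(k) = (k + 4)/(k + 5).
Normal form (A,B,C) = (k + 4, k + 5, 1).
Key eq: (k + 4)·f(k+1) = (k + 4)·f(k) + (1).
Bound: deg f ≤ 0.
Generic f = c0 gives residual -1; -1 = 0 cannot hold, so t_k is not Gosper-summable.

no hypergeometric antidifference exists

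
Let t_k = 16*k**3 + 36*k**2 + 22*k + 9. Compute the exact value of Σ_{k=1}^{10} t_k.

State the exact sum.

Σ = 63560

Step 1: r(k) = (16*k**3 + 84*k**2 + 142*k + 83)/(16*k**3 + 36*k**2 + 22*k + 9).
Gosper form: A/B · C(k+1)/C(k) with A=1, B=1, C=k**3 + 9*k**2/4 + 11*k/8 + 9/16.
f must satisfy (1)·f(k+1) − (1)·f(k) = k**3 + 9*k**2/4 + 11*k/8 + 9/16.
Bound: deg f ≤ 4.
Solve for f: f(k) = k*(4*k**3 + 4*k**2 - 3*k + 4)/16 (degree 4 ≤ 4).
Get s_k = R·t_k = k*(4*k**3 + 4*k**2 - 3*k + 4) with R(k) = B(k−1)f(k)/C(k) = k*(4*k**3 + 4*k**2 - 3*k + 4)/(16*k**3 + 36*k**2 + 22*k + 9).
Verify: 16*k**3 + 36*k**2 + 22*k + 9 matches t_k.
Evaluate s at k=11 and k=1: 63569 and 9; difference 63560.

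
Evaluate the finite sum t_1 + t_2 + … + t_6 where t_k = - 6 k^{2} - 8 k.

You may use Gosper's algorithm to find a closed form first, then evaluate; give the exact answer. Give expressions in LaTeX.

t_(k+1)/t_k = (3*k**2 + 10*k + 7)/(k*(3*k + 4)).
Gosper form: A/B · C(k+1)/C(k) with A=1, B=1, C=k**2 + 4*k/3.
Solve (1)·f(k+1) − (1)·f(k) = k**2 + 4*k/3.
Degrees (0,0,2) ⇒ d ≤ 3.
Solving with deg f ≤ 3: f(k) = k*(k - 1)*(2*k + 3)/6.
R(k) = B(k−1)·f(k)/C(k) = (k - 1)*(2*k + 3)/(2*(3*k + 4)); s_k = R·t_k = k*(-2*k**2 - k + 3).
Check: Δs_k = 2*k*(-3*k - 4). ✓
Telescoping: Σ = s_(7) − s_(1) = -714 − (0) = -714.

Σ = -714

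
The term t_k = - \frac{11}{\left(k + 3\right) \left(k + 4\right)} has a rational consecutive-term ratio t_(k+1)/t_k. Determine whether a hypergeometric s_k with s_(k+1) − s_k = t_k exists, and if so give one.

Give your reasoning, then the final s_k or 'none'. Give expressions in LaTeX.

s_k = - \frac{11 k}{3 k + 9}

The ratio is (k + 3)/(k + 5).
Normal form (A,B,C) = (k + 3, k + 5, 1).
Need (k + 3)·f(k+1) − (k + 4)·f(k) = 1.
deg f ≤ 1 (via 1,1,0).
Coefficient equations give f(k) = k/3.
R(k) = B(k−1)·f(k)/C(k) = k*(k + 4)/3; s_k = R·t_k = -11*k/(3*k + 9).
Verify: -11/(k**2 + 7*k + 12) matches t_k.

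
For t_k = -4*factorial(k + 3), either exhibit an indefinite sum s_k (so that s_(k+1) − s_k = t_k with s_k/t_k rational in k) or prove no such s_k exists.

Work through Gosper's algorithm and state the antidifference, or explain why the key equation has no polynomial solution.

Compute t_(k+1)/t_k: get k + 4.
Take A(k)=k + 4, B(k)=1, C(k)=1.
Key eq: (k + 4)·f(k+1) = (1)·f(k) + (1).
deg f ≤ -1 (via 1,0,0).
Negative degree bound (-1): no f exists, t_k not Gosper-summable.

not Gosper-summable; s_k does not exist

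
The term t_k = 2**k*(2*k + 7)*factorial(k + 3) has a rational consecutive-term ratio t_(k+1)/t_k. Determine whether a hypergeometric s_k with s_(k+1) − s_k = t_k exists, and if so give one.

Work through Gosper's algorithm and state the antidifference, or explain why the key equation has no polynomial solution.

Step 1: r(k) = 2*(k + 4)*(2*k + 9)/(2*k + 7).
A = 2*k + 8, B = 1, C = k + 7/2.
f must satisfy (2*k + 8)·f(k+1) − (1)·f(k) = k + 7/2.
deg f ≤ 0 (via 1,0,1).
Solve for f: f(k) = 1/2 (degree 0 ≤ 0).
Get s_k = R·t_k = 2**k*factorial(k + 3) with R(k) = B(k−1)f(k)/C(k) = 1/(2*k + 7).
Δs = 2**k*(2*k + 7)*factorial(k + 3), as required.

s_k = 2**k*factorial(k + 3)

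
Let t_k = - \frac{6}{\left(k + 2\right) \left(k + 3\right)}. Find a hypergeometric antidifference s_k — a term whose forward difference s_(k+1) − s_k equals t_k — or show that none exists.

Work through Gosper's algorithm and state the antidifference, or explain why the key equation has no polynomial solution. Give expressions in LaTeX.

The ratio is (k + 2)/(k + 4).
Take A(k)=k + 2, B(k)=k + 4, C(k)=1.
Set up (k + 2)·f(k+1) − (k + 3)·f(k) − (1) = 0.
Bound: deg f ≤ 1.
Coefficient equations give f(k) = k/2.
Certificate R = B(k−1)f/C = k*(k + 3)/2 gives s_k = -3*k/(k + 2).
Check: Δs_k = -6/(k**2 + 5*k + 6). ✓

s_k = - \frac{3 k}{k + 2}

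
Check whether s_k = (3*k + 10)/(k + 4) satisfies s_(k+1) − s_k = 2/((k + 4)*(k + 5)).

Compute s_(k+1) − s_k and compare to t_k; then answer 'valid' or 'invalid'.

valid (s_(k+1) − s_k reduces to t_k)

s_(k+1) = (3*k + 13)/(k + 5)
s_(k+1) − s_k = 2/(k**2 + 9*k + 20)
(s_(k+1) − s_k) − t_k = 0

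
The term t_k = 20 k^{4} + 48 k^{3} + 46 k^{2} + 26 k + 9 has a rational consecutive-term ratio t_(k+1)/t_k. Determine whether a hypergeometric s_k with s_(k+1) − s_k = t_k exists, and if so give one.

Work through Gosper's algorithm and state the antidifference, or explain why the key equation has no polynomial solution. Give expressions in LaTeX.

The ratio is (20*k**4 + 128*k**3 + 310*k**2 + 342*k + 149)/(20*k**4 + 48*k**3 + 46*k**2 + 26*k + 9).
Factor: A=1; B=1; C=k**4 + 12*k**3/5 + 23*k**2/10 + 13*k/10 + 9/20.
Set up (1)·f(k+1) − (1)·f(k) − (k**4 + 12*k**3/5 + 23*k**2/10 + 13*k/10 + 9/20) = 0.
deg f ≤ 5 (via 0,0,4).
Match coefficients ⇒ f(k) = k*(4*k**4 + 2*k**3 - 2*k**2 + 2*k + 3)/20.
Then R = B(k−1)f/C = k*(4*k**4 + 2*k**3 - 2*k**2 + 2*k + 3)/(20*k**4 + 48*k**3 + 46*k**2 + 26*k + 9), so s_k = R(k)·t_k = k*(4*k**4 + 2*k**3 - 2*k**2 + 2*k + 3).
Δs = 20*k**4 + 48*k**3 + 46*k**2 + 26*k + 9, as required.

s_k = k \left(4 k^{4} + 2 k^{3} - 2 k^{2} + 2 k + 3\right)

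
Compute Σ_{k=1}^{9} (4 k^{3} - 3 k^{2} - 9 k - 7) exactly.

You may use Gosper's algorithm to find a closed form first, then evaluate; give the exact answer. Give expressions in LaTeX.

The ratio is (4*k**3 + 9*k**2 - 3*k - 15)/(4*k**3 - 3*k**2 - 9*k - 7).
Normal form (A,B,C) = (1, 1, k**3 - 3*k**2/4 - 9*k/4 - 7/4).
Set up (1)·f(k+1) − (1)·f(k) − (k**3 - 3*k**2/4 - 9*k/4 - 7/4) = 0.
Degrees (0,0,3) ⇒ d ≤ 4.
Match coefficients ⇒ f(k) = k*(k**3 - 3*k**2 - 2*k - 3)/4.
Certificate R = B(k−1)f/C = k*(k**3 - 3*k**2 - 2*k - 3)/(4*k**3 - 3*k**2 - 9*k - 7) gives s_k = k*(k**3 - 3*k**2 - 2*k - 3).
Verify: 4*k**3 - 3*k**2 - 9*k - 7 matches t_k.
Σ_(k=1)^(9) t_k = s_(10) − s_(1) = 6770 − (-7) = 6777.

Σ = 6777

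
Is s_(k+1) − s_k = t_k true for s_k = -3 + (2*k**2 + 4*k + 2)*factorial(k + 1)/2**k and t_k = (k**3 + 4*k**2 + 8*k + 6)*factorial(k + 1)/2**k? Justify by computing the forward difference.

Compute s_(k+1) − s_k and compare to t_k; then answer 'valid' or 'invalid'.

s_(k+1) = 2**(-k - 1)*(4*k + 2*(k + 1)**2 + 6)*factorial(k + 2) - 3
s_(k+1) − s_k = (k**3 + 4*k**2 + 8*k + 6)*factorial(k + 1)/2**k
(s_(k+1) − s_k) − t_k = 0

Valid: the claim telescopes to t_k.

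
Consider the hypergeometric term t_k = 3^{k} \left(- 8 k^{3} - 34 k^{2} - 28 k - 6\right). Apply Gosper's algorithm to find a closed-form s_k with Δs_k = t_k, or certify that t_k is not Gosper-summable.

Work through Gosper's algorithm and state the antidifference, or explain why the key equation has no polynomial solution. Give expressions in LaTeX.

t_(k+1)/t_k = 3*(4*k**3 + 29*k**2 + 60*k + 38)/(4*k**3 + 17*k**2 + 14*k + 3).
Normal form (A,B,C) = (3, 1, k**3 + 17*k**2/4 + 7*k/2 + 3/4).
Solve (3)·f(k+1) − (1)·f(k) = k**3 + 17*k**2/4 + 7*k/2 + 3/4.
Degrees (0,0,3) ⇒ d ≤ 3.
Coefficient equations give f(k) = k*(4*k**2 - k - 1)/8.
Certificate R = B(k−1)f/C = k*(4*k**2 - k - 1)/(2*(4*k**3 + 17*k**2 + 14*k + 3)) gives s_k = 3**k*k*(-4*k**2 + k + 1).
Verify: 3**k*(-8*k**3 - 34*k**2 - 28*k - 6) matches t_k.

s_k = 3^{k} k \left(- 4 k^{2} + k + 1\right)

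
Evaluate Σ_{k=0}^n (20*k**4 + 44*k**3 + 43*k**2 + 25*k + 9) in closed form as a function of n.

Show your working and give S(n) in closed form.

t_(k+1)/t_k = (20*k**4 + 124*k**3 + 295*k**2 + 323*k + 141)/(20*k**4 + 44*k**3 + 43*k**2 + 25*k + 9).
A = 1, B = 1, C = k**4 + 11*k**3/5 + 43*k**2/20 + 5*k/4 + 9/20.
Solve (1)·f(k+1) − (1)·f(k) = k**4 + 11*k**3/5 + 43*k**2/20 + 5*k/4 + 9/20.
d = 5 from the (0,0,4) case.
A polynomial solution: f(k) = k*(4*k**4 + k**3 - k**2 + 2*k + 3)/20.
Get s_k = R·t_k = k*(4*k**4 + k**3 - k**2 + 2*k + 3) with R(k) = B(k−1)f(k)/C(k) = k*(4*k**4 + k**3 - k**2 + 2*k + 3)/(20*k**4 + 44*k**3 + 43*k**2 + 25*k + 9).
Δs = 20*k**4 + 44*k**3 + 43*k**2 + 25*k + 9, as required.
Σ_(k=0)^n t_k = s_(n+1) − s_(0) = (4*n**5 + 21*n**4 + 43*n**3 + 45*n**2 + 28*n + 9) − (0), i.e. 4*n**5 + 21*n**4 + 43*n**3 + 45*n**2 + 28*n + 9.

S(n) = 4*n**5 + 21*n**4 + 43*n**3 + 45*n**2 + 28*n + 9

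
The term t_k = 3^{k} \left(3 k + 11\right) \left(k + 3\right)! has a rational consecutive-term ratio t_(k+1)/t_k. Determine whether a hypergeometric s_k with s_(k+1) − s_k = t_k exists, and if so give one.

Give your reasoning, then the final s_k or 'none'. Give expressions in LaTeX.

s_k = 3^{k} \left(k + 3\right)!

Ratio r(k) = 3*(k + 4)*(3*k + 14)/(3*k + 11).
A = 3*k + 12, B = 1, C = k + 11/3.
Set up (3*k + 12)·f(k+1) − (1)·f(k) − (k + 11/3) = 0.
From deg A=1, deg B=0, deg C=1: d=0.
Match coefficients ⇒ f(k) = 1/3.
Certificate R = B(k−1)f/C = 1/(3*k + 11) gives s_k = 3**k*factorial(k + 3).
Δs = 3**k*(3*k + 11)*factorial(k + 3), as required.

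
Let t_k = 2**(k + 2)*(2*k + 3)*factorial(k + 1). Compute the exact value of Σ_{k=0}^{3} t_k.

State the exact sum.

The ratio is 2*(k + 2)*(2*k + 5)/(2*k + 3).
Take A(k)=2*k + 4, B(k)=1, C(k)=k + 3/2.
Key eq: (2*k + 4)·f(k+1) = (1)·f(k) + (k + 3/2).
Bound: deg f ≤ 0.
Solve for f: f(k) = 1/2 (degree 0 ≤ 0).
Certificate R = B(k−1)f/C = 1/(2*k + 3) gives s_k = 2**(k + 2)*factorial(k + 1).
Verify: 2**(k + 2)*(2*k + 3)*factorial(k + 1) matches t_k.
Σ_(k=0)^(3) t_k = s_(4) − s_(0) = 7680 − (4) = 7676.

Σ = 7676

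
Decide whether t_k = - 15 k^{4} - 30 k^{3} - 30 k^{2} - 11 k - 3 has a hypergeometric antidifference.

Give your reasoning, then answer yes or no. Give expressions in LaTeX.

r(k) = (15*k**4 + 90*k**3 + 210*k**2 + 221*k + 89)/(15*k**4 + 30*k**3 + 30*k**2 + 11*k + 3) after simplifying.
So A=1 and B=1, with C=k**4 + 2*k**3 + 2*k**2 + 11*k/15 + 1/5.
Solve (1)·f(k+1) − (1)·f(k) = k**4 + 2*k**3 + 2*k**2 + 11*k/15 + 1/5.
d = 5 from the (0,0,4) case.
Match coefficients ⇒ f(k) = k*(3*k**4 - 2*k + 2)/15.
So s_k = (B(k−1)f/C)·t_k = (k*(3*k**4 - 2*k + 2)/(15*k**4 + 30*k**3 + 30*k**2 + 11*k + 3))·t_k = k*(-3*k**4 + 2*k - 2).
Δs = -15*k**4 - 30*k**3 - 30*k**2 - 11*k - 3, as required.

Yes. s_k = k \left(- 3 k^{4} + 2 k - 2\right).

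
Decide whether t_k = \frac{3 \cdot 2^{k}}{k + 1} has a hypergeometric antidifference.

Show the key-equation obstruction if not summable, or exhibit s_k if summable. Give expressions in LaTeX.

No — negative degree bound, so no certificate f.

Step 1: r(k) = 2*(k + 1)/(k + 2).
Normal form (A,B,C) = (2*k + 2, k + 2, 1).
Key eq: (2*k + 2)·f(k+1) = (k + 1)·f(k) + (1).
d = -1 from the (1,1,0) case.
d = -1 < 0 ⇒ no nonzero polynomial f; not summable.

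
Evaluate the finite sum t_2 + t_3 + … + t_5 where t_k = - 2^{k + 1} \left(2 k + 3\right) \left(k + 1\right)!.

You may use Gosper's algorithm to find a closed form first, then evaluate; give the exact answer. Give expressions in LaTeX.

Σ = -645072

Step 1: r(k) = 2*(k + 2)*(2*k + 5)/(2*k + 3).
Take A(k)=2*k + 4, B(k)=1, C(k)=k + 3/2.
Key eq: (2*k + 4)·f(k+1) = (1)·f(k) + (k + 3/2).
deg f ≤ 0 (via 1,0,1).
Match coefficients ⇒ f(k) = 1/2.
Then R = B(k−1)f/C = 1/(2*k + 3), so s_k = R(k)·t_k = -2**(k + 1)*factorial(k + 1).
Δs = -2**(k + 1)*(2*k + 3)*factorial(k + 1), as required.
Evaluate s at k=6 and k=2: -645120 and -48; difference -645072.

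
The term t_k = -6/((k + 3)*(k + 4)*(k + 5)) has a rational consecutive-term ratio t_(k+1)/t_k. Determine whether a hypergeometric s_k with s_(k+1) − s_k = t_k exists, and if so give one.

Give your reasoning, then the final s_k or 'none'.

s_k = k*(-k - 7)/(4*(k + 3)*(k + 4))

Step 1: r(k) = (k + 3)/(k + 6).
A = k + 3, B = k + 6, C = 1.
f must satisfy (k + 3)·f(k+1) − (k + 5)·f(k) = 1.
Bound: deg f ≤ 2.
Solve for f: f(k) = k*(k + 7)/24 (degree 2 ≤ 2).
R(k) = B(k−1)·f(k)/C(k) = k*(k + 5)*(k + 7)/24; s_k = R·t_k = k*(-k - 7)/(4*(k + 3)*(k + 4)).
Verify: -6/(k**3 + 12*k**2 + 47*k + 60) matches t_k.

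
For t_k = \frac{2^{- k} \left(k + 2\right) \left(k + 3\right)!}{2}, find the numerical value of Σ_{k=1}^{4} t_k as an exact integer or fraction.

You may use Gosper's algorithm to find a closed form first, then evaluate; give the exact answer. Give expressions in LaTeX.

Compute t_(k+1)/t_k: get (k + 3)*(k + 4)/(2*(k + 2)).
Gosper form: A/B · C(k+1)/C(k) with A=k/2 + 2, B=1, C=k + 2.
Set up (k/2 + 2)·f(k+1) − (1)·f(k) − (k + 2) = 0.
Bound: deg f ≤ 0.
Solving with deg f ≤ 0: f(k) = 2.
So s_k = (B(k−1)f/C)·t_k = (2/(k + 2))·t_k = factorial(k + 3)/2**k.
Check: Δs_k = (k + 2)*factorial(k + 3)/(2*2**k). ✓
Evaluate s at k=5 and k=1: 1260 and 12; difference 1248.

Σ = 1248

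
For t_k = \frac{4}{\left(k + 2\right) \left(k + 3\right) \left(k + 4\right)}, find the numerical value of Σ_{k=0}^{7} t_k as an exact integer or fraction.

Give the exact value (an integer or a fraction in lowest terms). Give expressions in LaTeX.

r(k) = (k + 2)/(k + 5) after simplifying.
Factor: A=k + 2; B=k + 5; C=1.
Key eq: (k + 2)·f(k+1) = (k + 4)·f(k) + (1).
Degrees (1,1,0) ⇒ d ≤ 2.
Solve for f: f(k) = k*(k + 5)/12 (degree 2 ≤ 2).
Certificate R = B(k−1)f/C = k*(k + 4)*(k + 5)/12 gives s_k = k*(k + 5)/(3*(k + 2)*(k + 3)).
Check: Δs_k = 4/(k**3 + 9*k**2 + 26*k + 24). ✓
Evaluate s at k=8 and k=0: 52/165 and 0; difference 52/165.

Σ = 52/165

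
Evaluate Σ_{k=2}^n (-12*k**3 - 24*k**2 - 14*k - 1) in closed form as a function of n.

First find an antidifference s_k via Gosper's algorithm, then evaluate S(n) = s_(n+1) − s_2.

Step 1: r(k) = (12*k**3 + 60*k**2 + 98*k + 51)/(12*k**3 + 24*k**2 + 14*k + 1).
Factor: A=1; B=1; C=k**3 + 2*k**2 + 7*k/6 + 1/12.
Need (1)·f(k+1) − (1)·f(k) = k**3 + 2*k**2 + 7*k/6 + 1/12.
Bound: deg f ≤ 4.
Solve for f: f(k) = k*(3*k**3 + 2*k**2 - 2*k - 2)/12 (degree 4 ≤ 4).
So s_k = (B(k−1)f/C)·t_k = (k*(3*k**3 + 2*k**2 - 2*k - 2)/(12*k**3 + 24*k**2 + 14*k + 1))·t_k = k*(-3*k**3 - 2*k**2 + 2*k + 2).
Check: Δs_k = -12*k**3 - 24*k**2 - 14*k - 1. ✓
Σ_(k=2)^n t_k = s_(n+1) − s_(2) = (-3*n**4 - 14*n**3 - 22*n**2 - 12*n - 1) − (-52), i.e. -3*n**4 - 14*n**3 - 22*n**2 - 12*n + 51.

S(n) = -3*n**4 - 14*n**3 - 22*n**2 - 12*n + 51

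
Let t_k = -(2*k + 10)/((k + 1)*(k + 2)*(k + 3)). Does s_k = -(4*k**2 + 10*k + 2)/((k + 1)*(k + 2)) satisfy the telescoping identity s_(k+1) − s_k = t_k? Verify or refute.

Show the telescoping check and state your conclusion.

Valid: the claim telescopes to t_k.

s_(k+1) = 2*(-5*k - 2*(k + 1)**2 - 6)/((k + 2)*(k + 3))
s_(k+1) − s_k = 2*(-k - 5)/(k**3 + 6*k**2 + 11*k + 6)
(s_(k+1) − s_k) − t_k = 0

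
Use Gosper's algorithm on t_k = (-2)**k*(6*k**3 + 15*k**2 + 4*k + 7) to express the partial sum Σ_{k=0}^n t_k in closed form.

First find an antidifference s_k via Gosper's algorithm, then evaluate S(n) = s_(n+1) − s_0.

S(n) = 4*(-2)**n*n**3 + 14*(-2)**n*n**2 + 8*(-2)**n*n + 4*(-2)**n + 3

r(k) = 2*(-6*k**3 - 33*k**2 - 52*k - 32)/(6*k**3 + 15*k**2 + 4*k + 7) after simplifying.
Normal form (A,B,C) = (-2, 1, k**3 + 5*k**2/2 + 2*k/3 + 7/6).
Key eq: (-2)·f(k+1) = (1)·f(k) + (k**3 + 5*k**2/2 + 2*k/3 + 7/6).
deg f ≤ 3 (via 0,0,3).
A polynomial solution: f(k) = -(2*k**3 + k**2 - 4*k + 3)/6.
Certificate R = B(k−1)f/C = -(2*k**3 + k**2 - 4*k + 3)/(6*k**3 + 15*k**2 + 4*k + 7) gives s_k = (-2)**k*(-2*k**3 - k**2 + 4*k - 3).
Verify: (-2)**k*(6*k**3 + 15*k**2 + 4*k + 7) matches t_k.
s_(n+1) = 2*(-2)**n*(2*n**3 + 7*n**2 + 4*n + 2) and s_(0) = -3, so S(n) = 4*(-2)**n*n**3 + 14*(-2)**n*n**2 + 8*(-2)**n*n + 4*(-2)**n + 3.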